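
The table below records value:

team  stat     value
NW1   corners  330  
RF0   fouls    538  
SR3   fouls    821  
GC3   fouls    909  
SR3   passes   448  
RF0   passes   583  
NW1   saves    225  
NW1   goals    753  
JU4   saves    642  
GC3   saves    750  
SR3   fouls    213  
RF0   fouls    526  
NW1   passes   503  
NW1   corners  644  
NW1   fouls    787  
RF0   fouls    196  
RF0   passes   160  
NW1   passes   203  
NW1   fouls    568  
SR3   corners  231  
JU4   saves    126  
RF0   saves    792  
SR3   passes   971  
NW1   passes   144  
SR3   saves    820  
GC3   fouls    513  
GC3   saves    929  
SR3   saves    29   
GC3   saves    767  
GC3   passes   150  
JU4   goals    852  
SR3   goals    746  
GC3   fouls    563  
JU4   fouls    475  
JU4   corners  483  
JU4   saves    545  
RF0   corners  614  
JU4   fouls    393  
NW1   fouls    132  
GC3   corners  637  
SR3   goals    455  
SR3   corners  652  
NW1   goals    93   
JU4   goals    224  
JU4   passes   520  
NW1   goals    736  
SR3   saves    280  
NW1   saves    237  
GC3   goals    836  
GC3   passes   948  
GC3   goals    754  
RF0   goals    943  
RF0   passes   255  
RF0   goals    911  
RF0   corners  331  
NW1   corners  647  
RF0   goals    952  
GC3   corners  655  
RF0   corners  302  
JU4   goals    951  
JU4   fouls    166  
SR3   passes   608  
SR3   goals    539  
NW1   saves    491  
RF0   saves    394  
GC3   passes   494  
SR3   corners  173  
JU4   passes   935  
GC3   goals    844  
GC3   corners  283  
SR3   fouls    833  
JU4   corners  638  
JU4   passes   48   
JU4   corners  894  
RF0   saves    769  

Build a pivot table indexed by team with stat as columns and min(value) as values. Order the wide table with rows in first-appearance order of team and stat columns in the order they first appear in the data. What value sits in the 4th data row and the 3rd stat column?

150

With rows in first-appearance order of team, row 4 is team=GC3. stat columns in first-appearance order: corners, fouls, passes, saves, goals; column 3 is passes.
Long rows with team=GC3, stat=passes: min(150, 948, 494) = 150.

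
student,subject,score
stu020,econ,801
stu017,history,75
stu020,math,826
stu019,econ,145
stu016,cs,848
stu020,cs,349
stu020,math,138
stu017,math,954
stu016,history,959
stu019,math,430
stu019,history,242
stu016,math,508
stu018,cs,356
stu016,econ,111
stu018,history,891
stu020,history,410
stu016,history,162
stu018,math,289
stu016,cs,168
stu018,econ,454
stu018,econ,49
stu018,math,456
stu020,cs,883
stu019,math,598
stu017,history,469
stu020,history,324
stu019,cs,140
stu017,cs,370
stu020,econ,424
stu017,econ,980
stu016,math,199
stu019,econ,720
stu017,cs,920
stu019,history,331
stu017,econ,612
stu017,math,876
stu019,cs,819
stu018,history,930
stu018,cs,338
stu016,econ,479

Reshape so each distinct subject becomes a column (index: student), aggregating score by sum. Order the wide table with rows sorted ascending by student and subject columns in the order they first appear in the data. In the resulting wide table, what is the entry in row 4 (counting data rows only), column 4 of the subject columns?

959

With rows sorted ascending by student, row 4 is student=stu019. subject columns in first-appearance order: econ, history, math, cs; column 4 is cs.
Long rows with student=stu019, subject=cs: 140 + 819 = 959.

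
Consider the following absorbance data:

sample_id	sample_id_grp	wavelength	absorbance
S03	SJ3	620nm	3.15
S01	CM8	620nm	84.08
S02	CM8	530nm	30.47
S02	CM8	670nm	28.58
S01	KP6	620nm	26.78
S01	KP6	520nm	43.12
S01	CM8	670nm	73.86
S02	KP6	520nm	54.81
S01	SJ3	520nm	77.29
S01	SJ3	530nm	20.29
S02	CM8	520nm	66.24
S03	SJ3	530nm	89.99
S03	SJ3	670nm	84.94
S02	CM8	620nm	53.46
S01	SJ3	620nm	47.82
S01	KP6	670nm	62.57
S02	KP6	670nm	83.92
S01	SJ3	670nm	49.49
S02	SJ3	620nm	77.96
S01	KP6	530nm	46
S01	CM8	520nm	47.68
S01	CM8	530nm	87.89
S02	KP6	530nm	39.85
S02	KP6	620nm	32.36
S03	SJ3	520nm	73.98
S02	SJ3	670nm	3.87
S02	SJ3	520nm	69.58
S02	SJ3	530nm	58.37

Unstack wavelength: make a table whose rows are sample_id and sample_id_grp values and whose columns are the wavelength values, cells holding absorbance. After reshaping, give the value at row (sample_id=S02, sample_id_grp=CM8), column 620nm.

Wide layout: rows indexed by sample_id and sample_id_grp, columns are the 4 distinct wavelength values (620nm, 530nm, 670nm, 520nm).
Cell (sample_id=S02, sample_id_grp=CM8, wavelength=620nm) draws from the long row where sample_id=S02, sample_id_grp=CM8 and wavelength=620nm, which has absorbance=53.46.

53.46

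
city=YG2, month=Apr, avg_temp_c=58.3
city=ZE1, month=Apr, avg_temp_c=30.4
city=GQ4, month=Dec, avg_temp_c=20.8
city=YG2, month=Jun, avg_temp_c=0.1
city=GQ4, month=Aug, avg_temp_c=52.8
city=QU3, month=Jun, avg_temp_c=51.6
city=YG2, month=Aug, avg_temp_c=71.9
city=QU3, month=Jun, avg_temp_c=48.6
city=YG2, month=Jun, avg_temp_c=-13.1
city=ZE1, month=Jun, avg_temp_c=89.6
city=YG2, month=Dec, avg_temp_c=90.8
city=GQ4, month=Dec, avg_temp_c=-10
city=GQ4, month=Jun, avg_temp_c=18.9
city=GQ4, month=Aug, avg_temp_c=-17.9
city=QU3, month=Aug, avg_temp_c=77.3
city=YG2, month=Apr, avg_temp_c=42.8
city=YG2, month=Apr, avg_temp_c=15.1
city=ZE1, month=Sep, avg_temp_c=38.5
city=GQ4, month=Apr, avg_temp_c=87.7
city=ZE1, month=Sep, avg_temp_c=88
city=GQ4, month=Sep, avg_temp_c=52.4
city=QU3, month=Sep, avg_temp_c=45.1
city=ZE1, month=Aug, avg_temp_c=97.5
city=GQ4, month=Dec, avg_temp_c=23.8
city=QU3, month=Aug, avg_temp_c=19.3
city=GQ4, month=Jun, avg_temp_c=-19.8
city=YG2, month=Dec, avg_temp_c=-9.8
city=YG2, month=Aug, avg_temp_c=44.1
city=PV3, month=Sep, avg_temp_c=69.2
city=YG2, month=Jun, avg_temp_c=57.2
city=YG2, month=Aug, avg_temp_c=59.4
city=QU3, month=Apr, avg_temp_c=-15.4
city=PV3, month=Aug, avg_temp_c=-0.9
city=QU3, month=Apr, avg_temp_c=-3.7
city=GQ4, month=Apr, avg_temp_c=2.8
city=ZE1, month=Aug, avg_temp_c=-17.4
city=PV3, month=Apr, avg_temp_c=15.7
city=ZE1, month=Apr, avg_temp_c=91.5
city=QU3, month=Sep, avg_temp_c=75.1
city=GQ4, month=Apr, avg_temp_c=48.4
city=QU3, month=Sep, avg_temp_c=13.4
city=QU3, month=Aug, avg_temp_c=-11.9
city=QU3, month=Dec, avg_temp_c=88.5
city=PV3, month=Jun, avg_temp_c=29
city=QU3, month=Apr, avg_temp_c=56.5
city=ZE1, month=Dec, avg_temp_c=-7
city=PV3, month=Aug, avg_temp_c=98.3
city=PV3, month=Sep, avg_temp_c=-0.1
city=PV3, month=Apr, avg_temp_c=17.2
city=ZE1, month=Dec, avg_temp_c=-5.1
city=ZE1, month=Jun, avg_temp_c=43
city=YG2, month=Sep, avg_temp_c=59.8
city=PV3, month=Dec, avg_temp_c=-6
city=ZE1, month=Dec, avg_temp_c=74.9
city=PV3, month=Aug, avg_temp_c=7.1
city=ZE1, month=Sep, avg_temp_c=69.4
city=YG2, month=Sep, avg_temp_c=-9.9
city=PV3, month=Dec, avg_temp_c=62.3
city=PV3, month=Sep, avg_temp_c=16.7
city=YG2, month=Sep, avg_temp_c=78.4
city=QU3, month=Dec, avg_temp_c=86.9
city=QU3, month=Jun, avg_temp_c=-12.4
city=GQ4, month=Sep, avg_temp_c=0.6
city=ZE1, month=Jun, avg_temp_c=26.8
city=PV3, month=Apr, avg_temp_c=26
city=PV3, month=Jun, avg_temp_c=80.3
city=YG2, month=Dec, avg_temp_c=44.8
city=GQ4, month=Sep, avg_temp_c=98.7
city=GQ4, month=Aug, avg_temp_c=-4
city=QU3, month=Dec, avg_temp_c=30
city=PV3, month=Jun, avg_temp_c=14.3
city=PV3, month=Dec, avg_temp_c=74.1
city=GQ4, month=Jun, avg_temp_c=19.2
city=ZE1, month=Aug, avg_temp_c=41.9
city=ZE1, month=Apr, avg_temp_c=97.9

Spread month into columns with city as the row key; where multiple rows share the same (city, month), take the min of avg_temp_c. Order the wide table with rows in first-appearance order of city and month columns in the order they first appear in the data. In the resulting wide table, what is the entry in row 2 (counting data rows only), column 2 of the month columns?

With rows in first-appearance order of city, row 2 is city=ZE1. month columns in first-appearance order: Apr, Dec, Jun, Aug, Sep; column 2 is Dec.
Long rows with city=ZE1, month=Dec: min(-7, -5.1, 74.9) = -7.

-7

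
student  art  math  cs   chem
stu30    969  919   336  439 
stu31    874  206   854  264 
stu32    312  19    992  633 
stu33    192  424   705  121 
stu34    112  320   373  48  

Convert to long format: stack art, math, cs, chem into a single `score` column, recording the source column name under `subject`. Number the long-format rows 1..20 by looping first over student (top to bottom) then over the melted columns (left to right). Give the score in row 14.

424

20 rows total (5 × 4). Row 14: index ⌊(14-1)/4⌋ = 3 into student → stu33; (14-1) mod 4 = 1 into the melted columns → math.
So row 14 is (stu33, math, 424); score = 424.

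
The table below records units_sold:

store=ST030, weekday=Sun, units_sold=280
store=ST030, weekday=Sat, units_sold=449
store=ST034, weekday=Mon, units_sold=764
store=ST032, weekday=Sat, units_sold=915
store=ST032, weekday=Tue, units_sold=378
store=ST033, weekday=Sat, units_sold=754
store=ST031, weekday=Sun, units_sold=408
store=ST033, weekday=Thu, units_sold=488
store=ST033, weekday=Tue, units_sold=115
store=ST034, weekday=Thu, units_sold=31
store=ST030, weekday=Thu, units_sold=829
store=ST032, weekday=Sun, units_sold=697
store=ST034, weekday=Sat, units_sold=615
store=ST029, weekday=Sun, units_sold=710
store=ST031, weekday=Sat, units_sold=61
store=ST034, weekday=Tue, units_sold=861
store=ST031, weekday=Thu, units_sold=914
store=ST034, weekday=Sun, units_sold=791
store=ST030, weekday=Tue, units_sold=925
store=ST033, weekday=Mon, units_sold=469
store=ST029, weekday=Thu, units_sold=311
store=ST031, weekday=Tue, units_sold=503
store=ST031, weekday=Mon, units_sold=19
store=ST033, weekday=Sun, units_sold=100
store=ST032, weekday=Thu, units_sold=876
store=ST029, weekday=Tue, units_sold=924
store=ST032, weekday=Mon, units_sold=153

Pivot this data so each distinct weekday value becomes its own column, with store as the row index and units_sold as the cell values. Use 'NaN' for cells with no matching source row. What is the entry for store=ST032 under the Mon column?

The long row with store=ST032, weekday=Mon has units_sold=153.

153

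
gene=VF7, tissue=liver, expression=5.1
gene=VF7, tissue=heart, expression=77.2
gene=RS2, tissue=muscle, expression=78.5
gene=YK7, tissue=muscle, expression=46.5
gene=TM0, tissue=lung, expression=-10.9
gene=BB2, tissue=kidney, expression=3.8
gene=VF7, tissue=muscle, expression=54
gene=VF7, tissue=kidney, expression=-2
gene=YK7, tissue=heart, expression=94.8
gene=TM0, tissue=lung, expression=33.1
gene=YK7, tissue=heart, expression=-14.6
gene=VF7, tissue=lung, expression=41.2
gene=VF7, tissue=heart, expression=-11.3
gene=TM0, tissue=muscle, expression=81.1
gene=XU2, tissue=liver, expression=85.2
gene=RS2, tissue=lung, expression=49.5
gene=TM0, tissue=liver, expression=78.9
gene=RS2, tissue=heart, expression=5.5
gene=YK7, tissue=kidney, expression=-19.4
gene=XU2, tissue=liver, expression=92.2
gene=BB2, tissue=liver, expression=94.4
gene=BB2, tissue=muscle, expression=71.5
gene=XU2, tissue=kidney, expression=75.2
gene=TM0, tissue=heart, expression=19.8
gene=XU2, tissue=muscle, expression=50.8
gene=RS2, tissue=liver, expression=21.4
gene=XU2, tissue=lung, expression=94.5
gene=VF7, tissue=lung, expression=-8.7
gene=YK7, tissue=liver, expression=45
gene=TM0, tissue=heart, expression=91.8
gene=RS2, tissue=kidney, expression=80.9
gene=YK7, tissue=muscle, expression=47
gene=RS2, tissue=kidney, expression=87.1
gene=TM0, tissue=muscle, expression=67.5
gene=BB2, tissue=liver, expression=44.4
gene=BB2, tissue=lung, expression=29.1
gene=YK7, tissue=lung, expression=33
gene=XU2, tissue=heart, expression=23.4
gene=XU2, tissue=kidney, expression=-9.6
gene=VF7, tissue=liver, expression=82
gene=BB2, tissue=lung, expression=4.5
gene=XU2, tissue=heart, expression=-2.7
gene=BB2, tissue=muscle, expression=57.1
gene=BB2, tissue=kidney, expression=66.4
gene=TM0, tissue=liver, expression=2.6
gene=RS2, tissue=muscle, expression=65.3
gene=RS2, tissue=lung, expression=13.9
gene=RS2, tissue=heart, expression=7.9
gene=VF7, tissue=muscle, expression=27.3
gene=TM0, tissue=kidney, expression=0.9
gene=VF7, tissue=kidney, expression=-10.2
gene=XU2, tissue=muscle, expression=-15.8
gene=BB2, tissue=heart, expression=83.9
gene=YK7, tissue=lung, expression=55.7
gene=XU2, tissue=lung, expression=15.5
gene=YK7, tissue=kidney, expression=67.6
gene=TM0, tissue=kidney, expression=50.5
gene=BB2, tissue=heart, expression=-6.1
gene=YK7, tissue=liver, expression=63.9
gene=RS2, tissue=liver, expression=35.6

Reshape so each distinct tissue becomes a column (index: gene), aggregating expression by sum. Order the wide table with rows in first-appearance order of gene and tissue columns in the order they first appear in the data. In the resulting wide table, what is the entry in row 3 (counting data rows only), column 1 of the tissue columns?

With rows in first-appearance order of gene, row 3 is gene=YK7. tissue columns in first-appearance order: liver, heart, muscle, lung, kidney; column 1 is liver.
Long rows with gene=YK7, tissue=liver: 45 + 63.9 = 108.9.

108.9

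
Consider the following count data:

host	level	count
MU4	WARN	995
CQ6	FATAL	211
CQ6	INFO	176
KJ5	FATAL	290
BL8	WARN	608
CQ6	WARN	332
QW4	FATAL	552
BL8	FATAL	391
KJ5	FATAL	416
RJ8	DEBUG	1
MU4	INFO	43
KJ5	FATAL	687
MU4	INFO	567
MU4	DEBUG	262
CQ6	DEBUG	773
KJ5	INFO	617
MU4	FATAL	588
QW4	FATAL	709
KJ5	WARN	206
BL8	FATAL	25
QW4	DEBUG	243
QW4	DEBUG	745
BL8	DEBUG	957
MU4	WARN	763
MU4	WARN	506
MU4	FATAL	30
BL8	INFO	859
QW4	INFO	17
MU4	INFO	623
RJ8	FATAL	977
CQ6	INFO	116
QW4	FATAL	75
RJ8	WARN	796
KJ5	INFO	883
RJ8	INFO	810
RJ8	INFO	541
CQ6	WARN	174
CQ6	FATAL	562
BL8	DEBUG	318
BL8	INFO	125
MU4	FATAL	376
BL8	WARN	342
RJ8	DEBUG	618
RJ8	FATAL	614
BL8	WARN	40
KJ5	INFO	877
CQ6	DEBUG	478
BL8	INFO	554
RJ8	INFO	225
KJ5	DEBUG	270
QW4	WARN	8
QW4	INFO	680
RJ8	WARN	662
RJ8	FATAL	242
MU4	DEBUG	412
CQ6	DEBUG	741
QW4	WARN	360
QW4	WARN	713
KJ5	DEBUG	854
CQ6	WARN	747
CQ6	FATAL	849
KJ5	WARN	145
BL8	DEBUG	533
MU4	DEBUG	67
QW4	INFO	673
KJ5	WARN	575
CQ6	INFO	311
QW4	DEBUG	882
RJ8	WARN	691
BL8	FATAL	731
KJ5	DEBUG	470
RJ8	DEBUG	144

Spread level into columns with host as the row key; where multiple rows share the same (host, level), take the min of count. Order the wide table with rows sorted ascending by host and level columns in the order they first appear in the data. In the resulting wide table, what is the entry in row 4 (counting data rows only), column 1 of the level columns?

506

With rows sorted ascending by host, row 4 is host=MU4. level columns in first-appearance order: WARN, FATAL, INFO, DEBUG; column 1 is WARN.
Long rows with host=MU4, level=WARN: min(995, 763, 506) = 506.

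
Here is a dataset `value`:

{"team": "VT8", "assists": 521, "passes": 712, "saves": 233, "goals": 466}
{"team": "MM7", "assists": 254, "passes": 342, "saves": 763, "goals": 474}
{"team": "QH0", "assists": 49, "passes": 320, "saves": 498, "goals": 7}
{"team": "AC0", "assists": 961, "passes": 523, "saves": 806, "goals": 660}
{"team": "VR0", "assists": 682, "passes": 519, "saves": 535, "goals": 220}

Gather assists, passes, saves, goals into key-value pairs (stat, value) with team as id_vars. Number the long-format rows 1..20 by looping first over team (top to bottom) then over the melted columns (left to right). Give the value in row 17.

20 rows total (5 × 4). Row 17: index ⌊(17-1)/4⌋ = 4 into team → VR0; (17-1) mod 4 = 0 into the melted columns → assists.
So row 17 is (VR0, assists, 682); value = 682.

682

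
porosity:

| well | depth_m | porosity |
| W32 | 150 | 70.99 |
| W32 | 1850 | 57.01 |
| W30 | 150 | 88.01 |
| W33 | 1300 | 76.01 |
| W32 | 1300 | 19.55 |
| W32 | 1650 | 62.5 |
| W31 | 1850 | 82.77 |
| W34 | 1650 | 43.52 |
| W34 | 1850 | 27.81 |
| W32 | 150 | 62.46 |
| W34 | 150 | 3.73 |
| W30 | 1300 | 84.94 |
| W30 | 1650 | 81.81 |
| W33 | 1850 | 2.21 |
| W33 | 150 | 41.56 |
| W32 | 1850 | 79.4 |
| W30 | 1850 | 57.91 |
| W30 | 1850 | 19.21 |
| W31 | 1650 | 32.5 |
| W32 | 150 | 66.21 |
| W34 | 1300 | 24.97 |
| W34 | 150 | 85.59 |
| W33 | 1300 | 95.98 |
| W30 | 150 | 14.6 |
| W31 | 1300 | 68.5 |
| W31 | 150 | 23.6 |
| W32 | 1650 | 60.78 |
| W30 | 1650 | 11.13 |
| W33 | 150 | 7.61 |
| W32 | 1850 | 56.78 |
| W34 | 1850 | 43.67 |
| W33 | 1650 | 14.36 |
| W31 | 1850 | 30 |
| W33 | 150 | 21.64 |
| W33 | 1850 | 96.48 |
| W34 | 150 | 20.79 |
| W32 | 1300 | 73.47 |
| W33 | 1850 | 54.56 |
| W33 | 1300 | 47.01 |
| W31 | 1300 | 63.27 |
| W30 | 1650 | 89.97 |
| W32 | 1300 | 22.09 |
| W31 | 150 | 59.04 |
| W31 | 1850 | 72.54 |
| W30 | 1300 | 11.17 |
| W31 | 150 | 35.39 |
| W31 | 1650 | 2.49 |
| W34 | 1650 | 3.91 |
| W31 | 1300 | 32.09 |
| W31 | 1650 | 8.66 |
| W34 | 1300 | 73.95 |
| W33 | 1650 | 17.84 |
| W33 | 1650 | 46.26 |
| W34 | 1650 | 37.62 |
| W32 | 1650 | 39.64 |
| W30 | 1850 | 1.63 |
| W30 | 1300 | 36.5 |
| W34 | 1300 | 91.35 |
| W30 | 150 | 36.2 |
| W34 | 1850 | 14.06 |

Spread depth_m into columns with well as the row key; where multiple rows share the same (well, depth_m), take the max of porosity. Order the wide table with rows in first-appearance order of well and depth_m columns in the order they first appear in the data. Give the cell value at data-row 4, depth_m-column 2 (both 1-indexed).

With rows in first-appearance order of well, row 4 is well=W31. depth_m columns in first-appearance order: 150, 1850, 1300, 1650; column 2 is 1850.
Long rows with well=W31, depth_m=1850: max(82.77, 30, 72.54) = 82.77.

82.77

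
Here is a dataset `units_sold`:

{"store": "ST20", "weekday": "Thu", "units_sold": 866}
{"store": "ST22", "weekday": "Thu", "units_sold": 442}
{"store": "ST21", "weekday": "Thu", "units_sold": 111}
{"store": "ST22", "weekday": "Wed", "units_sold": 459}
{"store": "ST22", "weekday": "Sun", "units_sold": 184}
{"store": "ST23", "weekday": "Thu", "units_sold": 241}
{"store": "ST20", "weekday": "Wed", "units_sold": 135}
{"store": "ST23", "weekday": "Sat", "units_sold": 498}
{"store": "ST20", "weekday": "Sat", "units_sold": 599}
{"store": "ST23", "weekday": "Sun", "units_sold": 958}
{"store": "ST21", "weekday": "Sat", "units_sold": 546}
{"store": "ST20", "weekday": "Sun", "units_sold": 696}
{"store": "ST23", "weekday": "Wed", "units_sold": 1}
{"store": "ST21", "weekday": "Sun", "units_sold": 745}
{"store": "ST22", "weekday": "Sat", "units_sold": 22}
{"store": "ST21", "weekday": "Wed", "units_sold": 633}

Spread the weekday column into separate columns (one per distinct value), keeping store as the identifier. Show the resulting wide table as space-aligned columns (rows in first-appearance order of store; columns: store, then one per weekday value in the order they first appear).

store  Thu  Wed  Sun  Sat
ST20   866  135  696  599
ST22   442  459  184  22 
ST21   111  633  745  546
ST23   241  1    958  498

Columns: store plus the 4 distinct weekday values (Thu, Wed, Sun, Sat).
For example, row ST20 column Thu takes units_sold=866 from the long row (ST20, Thu).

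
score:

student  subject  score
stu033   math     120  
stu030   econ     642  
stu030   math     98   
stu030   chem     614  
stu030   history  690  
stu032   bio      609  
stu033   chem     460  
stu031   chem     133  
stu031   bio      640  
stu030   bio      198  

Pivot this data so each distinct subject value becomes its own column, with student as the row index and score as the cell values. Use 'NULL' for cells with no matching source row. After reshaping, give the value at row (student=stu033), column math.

The long row with student=stu033, subject=math has score=120.

120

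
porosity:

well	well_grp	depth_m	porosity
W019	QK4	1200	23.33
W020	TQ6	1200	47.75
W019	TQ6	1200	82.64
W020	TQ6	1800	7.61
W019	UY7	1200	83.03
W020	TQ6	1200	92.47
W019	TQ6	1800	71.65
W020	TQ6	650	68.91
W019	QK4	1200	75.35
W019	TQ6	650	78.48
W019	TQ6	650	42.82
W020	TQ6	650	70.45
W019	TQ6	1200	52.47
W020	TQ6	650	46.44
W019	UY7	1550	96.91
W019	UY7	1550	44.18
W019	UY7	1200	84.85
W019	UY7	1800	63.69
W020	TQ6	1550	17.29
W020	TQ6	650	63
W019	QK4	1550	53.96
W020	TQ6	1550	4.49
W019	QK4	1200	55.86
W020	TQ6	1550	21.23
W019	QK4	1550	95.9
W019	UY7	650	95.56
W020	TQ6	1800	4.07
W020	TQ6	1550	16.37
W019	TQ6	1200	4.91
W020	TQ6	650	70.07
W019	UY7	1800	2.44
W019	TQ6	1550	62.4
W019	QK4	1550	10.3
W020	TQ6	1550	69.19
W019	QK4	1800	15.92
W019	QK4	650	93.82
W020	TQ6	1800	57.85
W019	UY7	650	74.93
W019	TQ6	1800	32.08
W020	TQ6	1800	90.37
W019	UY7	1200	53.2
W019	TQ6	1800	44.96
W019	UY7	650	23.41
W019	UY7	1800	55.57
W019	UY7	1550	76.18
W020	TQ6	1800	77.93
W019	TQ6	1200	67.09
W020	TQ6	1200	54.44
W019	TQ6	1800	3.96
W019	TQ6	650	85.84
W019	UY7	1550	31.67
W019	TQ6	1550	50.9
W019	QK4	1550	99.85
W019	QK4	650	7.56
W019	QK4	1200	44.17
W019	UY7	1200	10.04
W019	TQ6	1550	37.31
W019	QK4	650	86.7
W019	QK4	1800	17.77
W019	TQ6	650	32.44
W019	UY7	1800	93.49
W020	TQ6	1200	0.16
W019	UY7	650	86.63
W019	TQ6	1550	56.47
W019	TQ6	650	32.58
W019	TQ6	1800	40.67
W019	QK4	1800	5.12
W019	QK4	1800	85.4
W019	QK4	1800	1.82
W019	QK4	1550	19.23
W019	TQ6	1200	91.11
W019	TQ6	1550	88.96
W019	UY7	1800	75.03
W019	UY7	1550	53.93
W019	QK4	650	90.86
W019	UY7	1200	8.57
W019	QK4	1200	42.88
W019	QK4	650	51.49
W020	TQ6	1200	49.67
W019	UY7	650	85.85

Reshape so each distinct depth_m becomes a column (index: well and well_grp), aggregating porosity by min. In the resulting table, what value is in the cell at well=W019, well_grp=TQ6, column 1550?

37.31

Rows with well=W019, well_grp=TQ6 and depth_m=1550: porosity values are 62.4, 50.9, 37.31, 56.47, 88.96.
min(62.4, 50.9, 37.31, 56.47, 88.96) = 37.31.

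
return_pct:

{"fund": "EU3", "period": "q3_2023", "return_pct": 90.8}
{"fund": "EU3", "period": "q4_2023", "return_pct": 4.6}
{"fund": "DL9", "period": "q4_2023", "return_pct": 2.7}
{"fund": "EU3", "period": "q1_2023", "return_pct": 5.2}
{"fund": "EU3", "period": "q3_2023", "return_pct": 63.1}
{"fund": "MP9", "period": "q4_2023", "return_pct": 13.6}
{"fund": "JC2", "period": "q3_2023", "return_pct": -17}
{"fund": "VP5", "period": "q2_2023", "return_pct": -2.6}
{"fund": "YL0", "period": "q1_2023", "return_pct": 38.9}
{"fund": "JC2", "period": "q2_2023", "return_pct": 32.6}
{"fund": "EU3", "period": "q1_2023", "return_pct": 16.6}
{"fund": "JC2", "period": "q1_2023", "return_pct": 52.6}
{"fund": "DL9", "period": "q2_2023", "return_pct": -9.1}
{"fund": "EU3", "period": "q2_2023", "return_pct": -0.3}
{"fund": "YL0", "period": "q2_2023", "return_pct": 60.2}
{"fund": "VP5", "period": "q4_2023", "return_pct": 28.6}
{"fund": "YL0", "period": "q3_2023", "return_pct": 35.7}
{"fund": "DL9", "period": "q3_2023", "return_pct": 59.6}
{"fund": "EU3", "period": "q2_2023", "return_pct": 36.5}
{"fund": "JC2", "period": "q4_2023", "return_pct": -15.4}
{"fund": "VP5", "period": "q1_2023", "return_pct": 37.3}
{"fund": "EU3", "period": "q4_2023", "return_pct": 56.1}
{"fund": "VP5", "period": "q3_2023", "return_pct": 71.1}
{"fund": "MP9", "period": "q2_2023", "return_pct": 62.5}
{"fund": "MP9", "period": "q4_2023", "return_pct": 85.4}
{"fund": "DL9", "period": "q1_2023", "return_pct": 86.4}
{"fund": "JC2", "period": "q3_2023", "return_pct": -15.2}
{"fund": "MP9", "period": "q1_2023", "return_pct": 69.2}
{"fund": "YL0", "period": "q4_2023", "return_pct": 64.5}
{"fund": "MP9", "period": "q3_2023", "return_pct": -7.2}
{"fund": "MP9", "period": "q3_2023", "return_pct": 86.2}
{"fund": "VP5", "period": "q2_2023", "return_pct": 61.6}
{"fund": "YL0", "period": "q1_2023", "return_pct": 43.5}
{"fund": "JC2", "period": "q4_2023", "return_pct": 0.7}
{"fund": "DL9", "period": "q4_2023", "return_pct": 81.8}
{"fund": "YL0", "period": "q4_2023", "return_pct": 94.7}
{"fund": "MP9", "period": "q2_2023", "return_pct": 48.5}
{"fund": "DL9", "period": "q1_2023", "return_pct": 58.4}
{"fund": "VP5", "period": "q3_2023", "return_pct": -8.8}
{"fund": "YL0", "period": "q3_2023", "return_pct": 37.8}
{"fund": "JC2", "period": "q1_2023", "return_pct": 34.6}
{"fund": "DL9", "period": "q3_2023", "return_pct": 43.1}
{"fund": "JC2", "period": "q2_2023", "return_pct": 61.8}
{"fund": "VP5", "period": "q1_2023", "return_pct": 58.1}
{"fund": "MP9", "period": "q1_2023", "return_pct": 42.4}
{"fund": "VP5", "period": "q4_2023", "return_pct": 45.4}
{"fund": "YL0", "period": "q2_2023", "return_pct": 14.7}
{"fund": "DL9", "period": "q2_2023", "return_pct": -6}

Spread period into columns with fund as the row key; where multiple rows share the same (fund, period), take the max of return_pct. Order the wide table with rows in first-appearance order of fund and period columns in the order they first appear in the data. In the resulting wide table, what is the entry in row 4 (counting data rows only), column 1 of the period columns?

-15.2

With rows in first-appearance order of fund, row 4 is fund=JC2. period columns in first-appearance order: q3_2023, q4_2023, q1_2023, q2_2023; column 1 is q3_2023.
Long rows with fund=JC2, period=q3_2023: max(-17, -15.2) = -15.2.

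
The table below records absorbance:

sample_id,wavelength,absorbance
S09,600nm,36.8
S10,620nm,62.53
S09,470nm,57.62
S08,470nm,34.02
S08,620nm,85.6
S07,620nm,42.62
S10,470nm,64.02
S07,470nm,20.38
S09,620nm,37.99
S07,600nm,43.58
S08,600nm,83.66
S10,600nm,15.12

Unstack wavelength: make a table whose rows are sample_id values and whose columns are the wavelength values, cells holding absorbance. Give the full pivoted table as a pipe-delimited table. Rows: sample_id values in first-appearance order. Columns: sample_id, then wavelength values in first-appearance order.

| sample_id | 600nm | 620nm | 470nm |
| S09 | 36.8 | 37.99 | 57.62 |
| S10 | 15.12 | 62.53 | 64.02 |
| S08 | 83.66 | 85.6 | 34.02 |
| S07 | 43.58 | 42.62 | 20.38 |

Columns: sample_id plus the 3 distinct wavelength values (600nm, 620nm, 470nm).
For example, row S09 column 600nm takes absorbance=36.8 from the long row (S09, 600nm).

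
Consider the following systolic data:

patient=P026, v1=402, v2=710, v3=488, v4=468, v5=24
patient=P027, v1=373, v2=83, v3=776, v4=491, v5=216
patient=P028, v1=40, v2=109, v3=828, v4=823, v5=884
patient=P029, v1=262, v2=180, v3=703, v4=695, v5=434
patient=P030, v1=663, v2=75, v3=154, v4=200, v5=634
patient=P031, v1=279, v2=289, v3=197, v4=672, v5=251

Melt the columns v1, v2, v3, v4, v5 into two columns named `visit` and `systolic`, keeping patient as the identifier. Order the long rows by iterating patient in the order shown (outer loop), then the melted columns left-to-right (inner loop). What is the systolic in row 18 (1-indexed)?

703

30 rows total (6 × 5). Row 18: index ⌊(18-1)/5⌋ = 3 into patient → P029; (18-1) mod 5 = 2 into the melted columns → v3.
So row 18 is (P029, v3, 703); systolic = 703.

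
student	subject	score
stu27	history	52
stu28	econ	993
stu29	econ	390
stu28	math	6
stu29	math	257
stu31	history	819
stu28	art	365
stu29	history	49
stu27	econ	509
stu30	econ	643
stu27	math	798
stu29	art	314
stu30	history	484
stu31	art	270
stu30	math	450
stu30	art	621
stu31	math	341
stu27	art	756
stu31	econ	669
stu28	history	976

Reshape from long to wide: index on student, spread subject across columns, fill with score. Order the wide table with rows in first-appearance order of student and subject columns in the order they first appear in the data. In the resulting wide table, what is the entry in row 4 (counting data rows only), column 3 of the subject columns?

341

With rows in first-appearance order of student, row 4 is student=stu31. subject columns in first-appearance order: history, econ, math, art; column 3 is math.
Long rows with student=stu31, subject=math: score = 341.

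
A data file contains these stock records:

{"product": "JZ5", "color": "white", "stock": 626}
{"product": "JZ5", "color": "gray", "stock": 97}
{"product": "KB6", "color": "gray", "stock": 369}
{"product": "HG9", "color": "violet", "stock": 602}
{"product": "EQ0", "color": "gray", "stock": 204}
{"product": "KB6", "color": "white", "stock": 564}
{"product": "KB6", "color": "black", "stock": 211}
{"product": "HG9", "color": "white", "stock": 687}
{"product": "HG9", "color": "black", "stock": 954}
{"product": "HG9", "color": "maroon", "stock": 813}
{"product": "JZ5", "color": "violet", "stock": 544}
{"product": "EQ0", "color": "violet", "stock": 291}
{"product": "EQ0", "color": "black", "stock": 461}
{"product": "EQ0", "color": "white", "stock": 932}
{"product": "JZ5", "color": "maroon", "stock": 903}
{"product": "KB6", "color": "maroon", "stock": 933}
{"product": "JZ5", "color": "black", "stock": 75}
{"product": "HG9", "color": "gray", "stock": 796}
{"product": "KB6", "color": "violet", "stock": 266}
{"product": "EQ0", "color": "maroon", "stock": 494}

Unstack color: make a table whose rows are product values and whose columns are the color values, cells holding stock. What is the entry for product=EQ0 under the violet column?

Wide layout: rows indexed by product, columns are the 5 distinct color values (white, gray, violet, black, maroon).
Cell (product=EQ0, color=violet) draws from the long row where product=EQ0 and color=violet, which has stock=291.

291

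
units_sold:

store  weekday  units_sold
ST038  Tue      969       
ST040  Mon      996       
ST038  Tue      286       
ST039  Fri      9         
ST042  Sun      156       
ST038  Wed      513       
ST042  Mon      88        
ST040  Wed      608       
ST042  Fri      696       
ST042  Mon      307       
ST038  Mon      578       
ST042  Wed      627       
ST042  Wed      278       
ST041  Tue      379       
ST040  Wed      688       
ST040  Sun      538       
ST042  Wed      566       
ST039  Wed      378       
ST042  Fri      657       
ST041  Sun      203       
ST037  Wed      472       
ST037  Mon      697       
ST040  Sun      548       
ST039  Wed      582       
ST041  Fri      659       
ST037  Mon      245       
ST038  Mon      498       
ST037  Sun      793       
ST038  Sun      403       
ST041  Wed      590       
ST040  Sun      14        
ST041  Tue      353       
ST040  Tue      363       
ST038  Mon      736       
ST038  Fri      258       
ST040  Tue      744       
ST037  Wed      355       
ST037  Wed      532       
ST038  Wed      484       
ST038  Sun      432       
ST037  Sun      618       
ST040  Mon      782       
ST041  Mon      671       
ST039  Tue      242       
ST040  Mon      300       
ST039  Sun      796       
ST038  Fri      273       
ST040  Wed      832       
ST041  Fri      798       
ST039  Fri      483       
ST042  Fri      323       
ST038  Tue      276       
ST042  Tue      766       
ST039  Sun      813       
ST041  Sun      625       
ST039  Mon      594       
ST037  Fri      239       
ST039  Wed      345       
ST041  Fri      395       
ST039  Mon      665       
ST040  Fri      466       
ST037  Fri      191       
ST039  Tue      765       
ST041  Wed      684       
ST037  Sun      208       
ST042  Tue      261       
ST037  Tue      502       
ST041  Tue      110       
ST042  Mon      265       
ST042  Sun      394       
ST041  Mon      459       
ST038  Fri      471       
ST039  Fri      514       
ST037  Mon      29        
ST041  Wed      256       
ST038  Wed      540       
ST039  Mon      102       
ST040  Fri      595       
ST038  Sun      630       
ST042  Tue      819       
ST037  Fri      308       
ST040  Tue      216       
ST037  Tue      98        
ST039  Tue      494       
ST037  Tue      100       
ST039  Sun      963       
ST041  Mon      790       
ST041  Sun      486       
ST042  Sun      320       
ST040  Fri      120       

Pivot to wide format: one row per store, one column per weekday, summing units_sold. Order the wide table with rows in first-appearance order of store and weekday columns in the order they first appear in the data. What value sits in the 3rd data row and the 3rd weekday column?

With rows in first-appearance order of store, row 3 is store=ST039. weekday columns in first-appearance order: Tue, Mon, Fri, Sun, Wed; column 3 is Fri.
Long rows with store=ST039, weekday=Fri: 9 + 483 + 514 = 1006.

1006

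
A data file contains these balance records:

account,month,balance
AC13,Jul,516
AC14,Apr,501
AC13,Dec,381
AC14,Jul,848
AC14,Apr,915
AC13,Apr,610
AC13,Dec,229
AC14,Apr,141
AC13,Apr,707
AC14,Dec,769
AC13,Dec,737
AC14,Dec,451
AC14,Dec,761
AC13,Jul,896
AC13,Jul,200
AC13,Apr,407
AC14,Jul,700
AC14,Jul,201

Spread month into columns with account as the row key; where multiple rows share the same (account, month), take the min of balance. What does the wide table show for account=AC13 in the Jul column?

Rows with account=AC13 and month=Jul: balance values are 516, 896, 200.
min(516, 896, 200) = 200.

200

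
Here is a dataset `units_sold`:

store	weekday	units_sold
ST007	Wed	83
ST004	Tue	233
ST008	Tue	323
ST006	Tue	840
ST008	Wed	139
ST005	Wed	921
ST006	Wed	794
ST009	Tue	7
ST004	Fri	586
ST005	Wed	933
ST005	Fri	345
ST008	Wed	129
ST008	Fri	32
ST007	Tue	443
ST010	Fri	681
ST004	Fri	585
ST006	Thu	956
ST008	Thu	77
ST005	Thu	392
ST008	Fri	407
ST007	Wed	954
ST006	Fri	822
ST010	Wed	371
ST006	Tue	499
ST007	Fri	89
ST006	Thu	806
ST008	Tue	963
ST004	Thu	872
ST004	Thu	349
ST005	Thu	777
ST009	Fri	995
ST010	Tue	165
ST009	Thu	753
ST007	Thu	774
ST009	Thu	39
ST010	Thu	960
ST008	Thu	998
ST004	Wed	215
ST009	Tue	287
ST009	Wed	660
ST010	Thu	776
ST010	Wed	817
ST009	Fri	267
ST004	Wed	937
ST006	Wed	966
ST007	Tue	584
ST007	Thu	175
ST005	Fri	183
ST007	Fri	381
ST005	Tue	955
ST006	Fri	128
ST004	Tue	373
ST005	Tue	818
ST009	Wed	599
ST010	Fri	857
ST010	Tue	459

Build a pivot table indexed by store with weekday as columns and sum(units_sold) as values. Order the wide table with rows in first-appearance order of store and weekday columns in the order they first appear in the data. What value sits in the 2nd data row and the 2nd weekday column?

With rows in first-appearance order of store, row 2 is store=ST004. weekday columns in first-appearance order: Wed, Tue, Fri, Thu; column 2 is Tue.
Long rows with store=ST004, weekday=Tue: 233 + 373 = 606.

606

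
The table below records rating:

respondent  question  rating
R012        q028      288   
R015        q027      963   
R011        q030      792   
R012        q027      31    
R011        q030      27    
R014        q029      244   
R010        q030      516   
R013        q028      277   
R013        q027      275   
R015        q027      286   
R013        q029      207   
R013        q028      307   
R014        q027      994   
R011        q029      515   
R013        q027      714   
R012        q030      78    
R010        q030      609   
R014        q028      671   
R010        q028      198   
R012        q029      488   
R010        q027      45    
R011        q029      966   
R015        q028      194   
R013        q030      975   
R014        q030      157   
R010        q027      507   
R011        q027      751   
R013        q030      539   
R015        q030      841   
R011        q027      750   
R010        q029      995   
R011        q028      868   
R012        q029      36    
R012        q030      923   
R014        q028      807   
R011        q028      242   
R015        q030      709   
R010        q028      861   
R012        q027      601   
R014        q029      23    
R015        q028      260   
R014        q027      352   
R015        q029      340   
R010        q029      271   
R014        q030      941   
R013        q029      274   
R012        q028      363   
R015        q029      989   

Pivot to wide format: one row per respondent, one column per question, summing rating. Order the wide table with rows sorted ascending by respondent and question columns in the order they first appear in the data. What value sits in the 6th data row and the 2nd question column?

1249

With rows sorted ascending by respondent, row 6 is respondent=R015. question columns in first-appearance order: q028, q027, q030, q029; column 2 is q027.
Long rows with respondent=R015, question=q027: 963 + 286 = 1249.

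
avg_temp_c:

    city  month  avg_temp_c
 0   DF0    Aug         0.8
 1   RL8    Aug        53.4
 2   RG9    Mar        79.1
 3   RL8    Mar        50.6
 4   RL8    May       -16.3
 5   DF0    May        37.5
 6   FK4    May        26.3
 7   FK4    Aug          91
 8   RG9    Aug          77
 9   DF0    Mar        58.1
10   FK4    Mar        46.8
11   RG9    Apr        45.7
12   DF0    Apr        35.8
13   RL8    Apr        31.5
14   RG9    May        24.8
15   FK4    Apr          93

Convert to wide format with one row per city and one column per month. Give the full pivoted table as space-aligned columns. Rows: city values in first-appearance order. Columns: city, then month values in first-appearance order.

city  Aug   Mar   May    Apr 
DF0   0.8   58.1  37.5   35.8
RL8   53.4  50.6  -16.3  31.5
RG9   77    79.1  24.8   45.7
FK4   91    46.8  26.3   93  

Columns: city plus the 4 distinct month values (Aug, Mar, May, Apr).
For example, row DF0 column Aug takes avg_temp_c=0.8 from the long row (DF0, Aug).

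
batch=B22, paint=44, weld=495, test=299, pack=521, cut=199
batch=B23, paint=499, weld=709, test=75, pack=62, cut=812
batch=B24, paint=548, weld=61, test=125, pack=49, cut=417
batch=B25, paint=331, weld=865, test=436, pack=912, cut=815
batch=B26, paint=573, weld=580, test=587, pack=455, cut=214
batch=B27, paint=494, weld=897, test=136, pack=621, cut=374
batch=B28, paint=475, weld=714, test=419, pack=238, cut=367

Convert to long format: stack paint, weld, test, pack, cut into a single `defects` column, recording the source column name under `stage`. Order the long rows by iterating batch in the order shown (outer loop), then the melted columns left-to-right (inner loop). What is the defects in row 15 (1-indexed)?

35 rows total (7 × 5). Row 15: index ⌊(15-1)/5⌋ = 2 into batch → B24; (15-1) mod 5 = 4 into the melted columns → cut.
So row 15 is (B24, cut, 417); defects = 417.

417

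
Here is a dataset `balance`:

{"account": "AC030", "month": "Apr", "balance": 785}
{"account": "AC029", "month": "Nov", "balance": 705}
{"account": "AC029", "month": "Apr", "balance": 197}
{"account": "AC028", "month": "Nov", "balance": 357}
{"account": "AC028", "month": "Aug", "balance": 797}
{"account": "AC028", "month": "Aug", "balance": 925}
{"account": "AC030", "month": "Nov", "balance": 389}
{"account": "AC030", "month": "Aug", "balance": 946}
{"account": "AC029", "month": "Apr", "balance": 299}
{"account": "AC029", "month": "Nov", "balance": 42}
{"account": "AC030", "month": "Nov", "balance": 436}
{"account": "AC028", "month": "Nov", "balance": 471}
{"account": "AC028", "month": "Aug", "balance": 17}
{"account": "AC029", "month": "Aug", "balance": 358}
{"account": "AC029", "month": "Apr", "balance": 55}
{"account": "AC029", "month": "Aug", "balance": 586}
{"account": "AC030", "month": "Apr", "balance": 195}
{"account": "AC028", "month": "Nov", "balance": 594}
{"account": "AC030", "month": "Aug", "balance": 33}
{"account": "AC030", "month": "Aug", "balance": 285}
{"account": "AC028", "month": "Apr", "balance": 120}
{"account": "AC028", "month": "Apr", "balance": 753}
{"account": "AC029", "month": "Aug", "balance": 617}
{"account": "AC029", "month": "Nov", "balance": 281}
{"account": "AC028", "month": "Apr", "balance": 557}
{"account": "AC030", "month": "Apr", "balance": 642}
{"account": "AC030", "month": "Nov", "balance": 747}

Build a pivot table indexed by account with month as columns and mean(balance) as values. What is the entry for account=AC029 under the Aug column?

520.33

Rows with account=AC029 and month=Aug: balance values are 358, 586, 617.
(358 + 586 + 617) / 3 = 520.33.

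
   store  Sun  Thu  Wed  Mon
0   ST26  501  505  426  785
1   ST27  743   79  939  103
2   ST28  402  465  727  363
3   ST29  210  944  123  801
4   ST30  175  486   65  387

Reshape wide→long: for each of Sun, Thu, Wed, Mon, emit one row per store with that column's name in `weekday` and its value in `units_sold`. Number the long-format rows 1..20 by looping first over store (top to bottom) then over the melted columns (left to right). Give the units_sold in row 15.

20 rows total (5 × 4). Row 15: index ⌊(15-1)/4⌋ = 3 into store → ST29; (15-1) mod 4 = 2 into the melted columns → Wed.
So row 15 is (ST29, Wed, 123); units_sold = 123.

123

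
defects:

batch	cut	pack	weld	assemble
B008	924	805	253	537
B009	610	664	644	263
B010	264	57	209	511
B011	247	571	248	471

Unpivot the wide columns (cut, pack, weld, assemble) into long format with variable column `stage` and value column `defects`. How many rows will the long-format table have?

4 batch values × 4 melted columns = 16 rows.

16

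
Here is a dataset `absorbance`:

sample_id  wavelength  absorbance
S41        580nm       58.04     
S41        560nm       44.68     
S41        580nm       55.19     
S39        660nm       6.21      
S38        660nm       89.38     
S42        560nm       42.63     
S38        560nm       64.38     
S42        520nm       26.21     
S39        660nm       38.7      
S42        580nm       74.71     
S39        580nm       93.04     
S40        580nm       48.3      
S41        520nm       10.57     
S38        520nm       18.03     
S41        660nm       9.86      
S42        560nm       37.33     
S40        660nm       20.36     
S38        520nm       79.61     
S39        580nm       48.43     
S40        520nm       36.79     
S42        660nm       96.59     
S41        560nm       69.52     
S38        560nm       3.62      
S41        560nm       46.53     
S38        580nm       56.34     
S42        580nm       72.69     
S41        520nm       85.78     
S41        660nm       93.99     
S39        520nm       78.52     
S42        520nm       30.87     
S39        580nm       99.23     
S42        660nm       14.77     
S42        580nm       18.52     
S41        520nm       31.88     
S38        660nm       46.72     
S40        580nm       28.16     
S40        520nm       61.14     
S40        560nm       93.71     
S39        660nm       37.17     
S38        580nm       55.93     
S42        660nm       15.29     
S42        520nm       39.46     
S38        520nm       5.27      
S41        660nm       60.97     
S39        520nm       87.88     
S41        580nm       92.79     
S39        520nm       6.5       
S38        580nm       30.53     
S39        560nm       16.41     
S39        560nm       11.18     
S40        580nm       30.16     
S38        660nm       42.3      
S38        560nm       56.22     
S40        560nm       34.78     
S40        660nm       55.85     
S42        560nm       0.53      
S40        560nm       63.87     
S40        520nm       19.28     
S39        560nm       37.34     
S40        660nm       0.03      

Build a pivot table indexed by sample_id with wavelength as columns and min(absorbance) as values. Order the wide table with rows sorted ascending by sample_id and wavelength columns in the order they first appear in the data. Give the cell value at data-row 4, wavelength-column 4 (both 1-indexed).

10.57

With rows sorted ascending by sample_id, row 4 is sample_id=S41. wavelength columns in first-appearance order: 580nm, 560nm, 660nm, 520nm; column 4 is 520nm.
Long rows with sample_id=S41, wavelength=520nm: min(10.57, 85.78, 31.88) = 10.57.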